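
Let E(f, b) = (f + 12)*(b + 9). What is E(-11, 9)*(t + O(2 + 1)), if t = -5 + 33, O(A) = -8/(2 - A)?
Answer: 648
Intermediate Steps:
t = 28
E(f, b) = (9 + b)*(12 + f) (E(f, b) = (12 + f)*(9 + b) = (9 + b)*(12 + f))
E(-11, 9)*(t + O(2 + 1)) = (108 + 9*(-11) + 12*9 + 9*(-11))*(28 + 8/(-2 + (2 + 1))) = (108 - 99 + 108 - 99)*(28 + 8/(-2 + 3)) = 18*(28 + 8/1) = 18*(28 + 8*1) = 18*(28 + 8) = 18*36 = 648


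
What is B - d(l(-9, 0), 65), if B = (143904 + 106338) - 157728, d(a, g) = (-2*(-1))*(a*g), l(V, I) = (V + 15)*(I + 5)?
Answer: 88614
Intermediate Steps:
l(V, I) = (5 + I)*(15 + V) (l(V, I) = (15 + V)*(5 + I) = (5 + I)*(15 + V))
d(a, g) = 2*a*g (d(a, g) = 2*(a*g) = 2*a*g)
B = 92514 (B = 250242 - 157728 = 92514)
B - d(l(-9, 0), 65) = 92514 - 2*(75 + 5*(-9) + 15*0 + 0*(-9))*65 = 92514 - 2*(75 - 45 + 0 + 0)*65 = 92514 - 2*30*65 = 92514 - 1*3900 = 92514 - 3900 = 88614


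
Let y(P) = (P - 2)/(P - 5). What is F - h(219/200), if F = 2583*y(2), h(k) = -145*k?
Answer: 6351/40 ≈ 158.77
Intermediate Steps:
y(P) = (-2 + P)/(-5 + P)
F = 0 (F = 2583*((-2 + 2)/(-5 + 2)) = 2583*(0/(-3)) = 2583*(-⅓*0) = 2583*0 = 0)
F - h(219/200) = 0 - (-145)*219/200 = 0 - 1*(-6351/40) = 0 + 6351/40 = 6351/40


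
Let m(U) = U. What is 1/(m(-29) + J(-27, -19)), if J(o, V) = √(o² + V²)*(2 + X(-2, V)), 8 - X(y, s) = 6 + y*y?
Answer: -1/29 ≈ -0.034483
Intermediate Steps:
X(y, s) = 2 - y² (X(y, s) = 8 - (6 + y*y) = 8 - (6 + y²) = 8 + (-6 - y²) = 2 - y²)
J(o, V) = 0 (J(o, V) = √(o² + V²)*(2 + (2 - 1*(-2)²)) = √(V² + o²)*(2 + (2 - 1*4)) = √(V² + o²)*(2 + (2 - 4)) = √(V² + o²)*(2 - 2) = √(V² + o²)*0 = 0)
1/(m(-29) + J(-27, -19)) = 1/(-29 + 0) = 1/(-29) = -1/29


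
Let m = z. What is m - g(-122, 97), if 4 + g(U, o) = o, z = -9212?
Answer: -9305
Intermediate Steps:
g(U, o) = -4 + o
m = -9212
m - g(-122, 97) = -9212 - (-4 + 97) = -9212 - 1*93 = -9212 - 93 = -9305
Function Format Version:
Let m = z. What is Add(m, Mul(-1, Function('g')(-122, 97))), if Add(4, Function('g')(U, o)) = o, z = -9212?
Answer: -9305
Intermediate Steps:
Function('g')(U, o) = Add(-4, o)
m = -9212
Add(m, Mul(-1, Function('g')(-122, 97))) = Add(-9212, Mul(-1, Add(-4, 97))) = Add(-9212, Mul(-1, 93)) = Add(-9212, -93) = -9305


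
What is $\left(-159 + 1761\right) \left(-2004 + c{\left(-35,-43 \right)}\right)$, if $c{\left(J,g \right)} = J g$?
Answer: $-799398$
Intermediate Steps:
$\left(-159 + 1761\right) \left(-2004 + c{\left(-35,-43 \right)}\right) = \left(-159 + 1761\right) \left(-2004 - -1505\right) = 1602 \left(-2004 + 1505\right) = 1602 \left(-499\right) = -799398$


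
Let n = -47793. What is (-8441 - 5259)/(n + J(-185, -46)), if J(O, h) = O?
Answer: 6850/23989 ≈ 0.28555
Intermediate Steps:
(-8441 - 5259)/(n + J(-185, -46)) = (-8441 - 5259)/(-47793 - 185) = -13700/(-47978) = -13700*(-1/47978) = 6850/23989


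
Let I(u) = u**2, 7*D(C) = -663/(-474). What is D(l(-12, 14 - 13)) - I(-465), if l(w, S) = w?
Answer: -239144629/1106 ≈ -2.1622e+5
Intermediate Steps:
D(C) = 221/1106 (D(C) = (-663/(-474))/7 = (-663*(-1/474))/7 = (1/7)*(221/158) = 221/1106)
D(l(-12, 14 - 13)) - I(-465) = 221/1106 - 1*(-465)**2 = 221/1106 - 1*216225 = 221/1106 - 216225 = -239144629/1106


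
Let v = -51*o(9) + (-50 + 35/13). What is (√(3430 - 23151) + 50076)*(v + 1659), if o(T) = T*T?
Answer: -126156852 - 32751*I*√19721/13 ≈ -1.2616e+8 - 3.5379e+5*I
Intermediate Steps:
o(T) = T²
v = -54318/13 (v = -51*9² + (-50 + 35/13) = -51*81 + (-50 + 35*(1/13)) = -4131 + (-50 + 35/13) = -4131 - 615/13 = -54318/13 ≈ -4178.3)
(√(3430 - 23151) + 50076)*(v + 1659) = (√(3430 - 23151) + 50076)*(-54318/13 + 1659) = (√(-19721) + 50076)*(-32751/13) = (I*√19721 + 50076)*(-32751/13) = (50076 + I*√19721)*(-32751/13) = -126156852 - 32751*I*√19721/13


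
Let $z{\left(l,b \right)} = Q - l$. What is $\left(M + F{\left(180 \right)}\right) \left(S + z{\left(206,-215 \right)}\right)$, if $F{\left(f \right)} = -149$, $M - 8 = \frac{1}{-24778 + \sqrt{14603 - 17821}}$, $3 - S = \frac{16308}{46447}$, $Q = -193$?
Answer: $\frac{265607605766143200}{4752708643399} + \frac{3068220 i \sqrt{3218}}{4752708643399} \approx 55886.0 + 3.6622 \cdot 10^{-5} i$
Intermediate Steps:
$S = \frac{123033}{46447}$ ($S = 3 - \frac{16308}{46447} = \frac{123033}{46447} \approx 2.6489$)
$z{\left(l,b \right)} = -193 - l$
$M = 8 + \frac{1}{-24778 + i \sqrt{3218}}$ ($M = 8 + \frac{1}{-24778 + \sqrt{14603 - 17821}} = 8 + \frac{1}{-24778 + \sqrt{-3218}} = 8 + \frac{1}{-24778 + i \sqrt{3218}} \approx 8.0 - 9.2397 \cdot 10^{-8} i$)
$\left(M + F{\left(180 \right)}\right) \left(S + z{\left(206,-215 \right)}\right) = \left(\left(\frac{2455797619}{306976251} - \frac{i \sqrt{3218}}{613952502}\right) - 149\right) \left(\frac{123033}{46447} - 399\right) = \left(- \frac{43283663780}{306976251} - \frac{i \sqrt{3218}}{613952502}\right) \left(\frac{123033}{46447} - 399\right) = \left(- \frac{43283663780}{306976251} - \frac{i \sqrt{3218}}{613952502}\right) \left(- \frac{18409320}{46447}\right) = \frac{265607605766143200}{4752708643399} + \frac{3068220 i \sqrt{3218}}{4752708643399}$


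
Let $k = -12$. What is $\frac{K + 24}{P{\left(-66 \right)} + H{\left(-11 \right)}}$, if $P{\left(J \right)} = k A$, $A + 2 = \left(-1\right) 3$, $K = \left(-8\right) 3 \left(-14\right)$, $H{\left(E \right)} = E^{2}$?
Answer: $\frac{360}{181} \approx 1.989$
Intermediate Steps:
$K = 336$ ($K = \left(-24\right) \left(-14\right) = 336$)
$A = -5$ ($A = -2 - 3 = -5$)
$P{\left(J \right)} = 60$ ($P{\left(J \right)} = \left(-12\right) \left(-5\right) = 60$)
$\frac{K + 24}{P{\left(-66 \right)} + H{\left(-11 \right)}} = \frac{336 + 24}{60 + \left(-11\right)^{2}} = \frac{360}{60 + 121} = \frac{360}{181}$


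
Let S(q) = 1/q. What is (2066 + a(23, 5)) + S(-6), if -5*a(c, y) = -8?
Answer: 62023/30 ≈ 2067.4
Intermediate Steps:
a(c, y) = 8/5 (a(c, y) = -⅕*(-8) = 8/5)
(2066 + a(23, 5)) + S(-6) = (2066 + 8/5) + 1/(-6) = 10338/5 - ⅙ = 62023/30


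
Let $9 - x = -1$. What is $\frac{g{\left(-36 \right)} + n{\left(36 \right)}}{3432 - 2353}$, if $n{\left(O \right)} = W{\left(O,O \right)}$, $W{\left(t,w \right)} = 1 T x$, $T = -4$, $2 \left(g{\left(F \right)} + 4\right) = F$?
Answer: $- \frac{62}{1079} \approx -0.057461$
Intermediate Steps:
$x = 10$ ($x = 9 - -1 = 9 + 1 = 10$)
$g{\left(F \right)} = -4 + \frac{F}{2}$
$W{\left(t,w \right)} = -40$ ($W{\left(t,w \right)} = 1 \left(-4\right) 10 = \left(-4\right) 10 = -40$)
$n{\left(O \right)} = -40$
$\frac{g{\left(-36 \right)} + n{\left(36 \right)}}{3432 - 2353} = \frac{\left(-4 + \frac{1}{2} \left(-36\right)\right) - 40}{3432 - 2353} = \frac{\left(-4 - 18\right) - 40}{1079} = \left(-22 - 40\right) \frac{1}{1079} = \left(-62\right) \frac{1}{1079} = - \frac{62}{1079}$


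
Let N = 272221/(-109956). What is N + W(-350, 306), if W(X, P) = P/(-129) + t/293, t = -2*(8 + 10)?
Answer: -405062899/81490332 ≈ -4.9707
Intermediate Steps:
N = -16013/6468 (N = 272221*(-1/109956) = -16013/6468 ≈ -2.4757)
t = -36 (t = -2*18 = -36)
W(X, P) = -36/293 - P/129 (W(X, P) = P/(-129) - 36/293 = P*(-1/129) - 36*1/293 = -P/129 - 36/293 = -36/293 - P/129)
N + W(-350, 306) = -16013/6468 + (-36/293 - 1/129*306) = -16013/6468 + (-36/293 - 102/43) = -16013/6468 - 31434/12599 = -405062899/81490332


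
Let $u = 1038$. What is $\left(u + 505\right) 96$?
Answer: $148128$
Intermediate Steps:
$\left(u + 505\right) 96 = \left(1038 + 505\right) 96 = 1543 \cdot 96 = 148128$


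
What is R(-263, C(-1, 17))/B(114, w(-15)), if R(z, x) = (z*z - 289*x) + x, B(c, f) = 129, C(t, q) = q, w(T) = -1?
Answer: 64273/129 ≈ 498.24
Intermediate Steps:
R(z, x) = z² - 288*x (R(z, x) = (z² - 289*x) + x = z² - 288*x)
R(-263, C(-1, 17))/B(114, w(-15)) = ((-263)² - 288*17)/129 = (69169 - 4896)*(1/129) = 64273*(1/129) = 64273/129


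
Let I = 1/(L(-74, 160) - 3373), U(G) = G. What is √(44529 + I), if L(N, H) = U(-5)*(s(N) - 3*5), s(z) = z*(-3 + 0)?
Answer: √216304781762/2204 ≈ 211.02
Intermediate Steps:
s(z) = -3*z (s(z) = z*(-3) = -3*z)
L(N, H) = 75 + 15*N (L(N, H) = -5*(-3*N - 3*5) = -5*(-3*N - 1*15) = -5*(-3*N - 15) = -5*(-15 - 3*N) = 75 + 15*N)
I = -1/4408 (I = 1/((75 + 15*(-74)) - 3373) = 1/((75 - 1110) - 3373) = 1/(-1035 - 3373) = 1/(-4408) = -1/4408 ≈ -0.00022686)
√(44529 + I) = √(44529 - 1/4408) = √(196283831/4408) = √216304781762/2204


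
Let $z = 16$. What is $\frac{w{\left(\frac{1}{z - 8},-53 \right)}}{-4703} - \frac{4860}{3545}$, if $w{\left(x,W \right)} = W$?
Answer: $- \frac{4533739}{3334427} \approx -1.3597$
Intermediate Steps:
$\frac{w{\left(\frac{1}{z - 8},-53 \right)}}{-4703} - \frac{4860}{3545} = - \frac{53}{-4703} - \frac{4860}{3545} = \left(-53\right) \left(- \frac{1}{4703}\right) - \frac{972}{709} = \frac{53}{4703} - \frac{972}{709} = - \frac{4533739}{3334427}$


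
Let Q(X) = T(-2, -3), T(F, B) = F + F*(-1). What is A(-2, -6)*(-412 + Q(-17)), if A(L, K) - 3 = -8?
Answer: 2060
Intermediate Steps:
T(F, B) = 0 (T(F, B) = F - F = 0)
Q(X) = 0
A(L, K) = -5 (A(L, K) = 3 - 8 = -5)
A(-2, -6)*(-412 + Q(-17)) = -5*(-412 + 0) = -5*(-412) = 2060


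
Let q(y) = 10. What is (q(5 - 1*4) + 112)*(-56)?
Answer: -6832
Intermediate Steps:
(q(5 - 1*4) + 112)*(-56) = (10 + 112)*(-56) = 122*(-56) = -6832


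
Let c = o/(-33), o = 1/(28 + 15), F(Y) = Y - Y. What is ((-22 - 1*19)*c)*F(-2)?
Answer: 0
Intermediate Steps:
F(Y) = 0
o = 1/43 ≈ 0.023256
c = -1/1419 (c = (1/43)/(-33) = (1/43)*(-1/33) = -1/1419 ≈ -0.00070472)
((-22 - 1*19)*c)*F(-2) = ((-22 - 1*19)*(-1/1419))*0 = ((-22 - 19)*(-1/1419))*0 = -41*(-1/1419)*0 = (41/1419)*0 = 0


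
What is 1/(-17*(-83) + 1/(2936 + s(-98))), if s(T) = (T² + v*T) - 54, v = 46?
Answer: 7978/11256959 ≈ 0.00070872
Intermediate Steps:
s(T) = -54 + T² + 46*T (s(T) = (T² + 46*T) - 54 = -54 + T² + 46*T)
1/(-17*(-83) + 1/(2936 + s(-98))) = 1/(-17*(-83) + 1/(2936 + (-54 + (-98)² + 46*(-98)))) = 1/(1411 + 1/(2936 + (-54 + 9604 - 4508))) = 1/(1411 + 1/(2936 + 5042)) = 1/(1411 + 1/7978) = 1/(11256959/7978) = 7978/11256959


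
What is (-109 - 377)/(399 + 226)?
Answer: -486/625 ≈ -0.77760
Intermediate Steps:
(-109 - 377)/(399 + 226) = -486/625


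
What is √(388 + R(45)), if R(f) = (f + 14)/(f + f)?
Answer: √349790/30 ≈ 19.714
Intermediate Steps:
R(f) = (14 + f)/(2*f) (R(f) = (14 + f)/((2*f)) = (14 + f)*(1/(2*f)) = (14 + f)/(2*f))
√(388 + R(45)) = √(388 + (½)*(14 + 45)/45) = √(388 + (½)*(1/45)*59) = √(388 + 59/90) = √(34979/90) = √349790/30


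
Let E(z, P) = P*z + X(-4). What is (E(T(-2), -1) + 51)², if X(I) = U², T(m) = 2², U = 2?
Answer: 2601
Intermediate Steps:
T(m) = 4
X(I) = 4 (X(I) = 2² = 4)
E(z, P) = 4 + P*z (E(z, P) = P*z + 4 = 4 + P*z)
(E(T(-2), -1) + 51)² = ((4 - 1*4) + 51)² = ((4 - 4) + 51)² = (0 + 51)² = 51² = 2601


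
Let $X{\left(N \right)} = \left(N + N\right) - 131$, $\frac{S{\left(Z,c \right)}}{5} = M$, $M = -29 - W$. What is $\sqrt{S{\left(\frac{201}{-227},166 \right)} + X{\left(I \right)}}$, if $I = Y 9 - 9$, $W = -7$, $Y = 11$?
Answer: $i \sqrt{61} \approx 7.8102 i$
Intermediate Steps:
$M = -22$ ($M = -29 - -7 = -29 + 7 = -22$)
$S{\left(Z,c \right)} = -110$ ($S{\left(Z,c \right)} = 5 \left(-22\right) = -110$)
$I = 90$ ($I = 11 \cdot 9 - 9 = 99 - 9 = 90$)
$X{\left(N \right)} = -131 + 2 N$ ($X{\left(N \right)} = 2 N - 131 = -131 + 2 N$)
$\sqrt{S{\left(\frac{201}{-227},166 \right)} + X{\left(I \right)}} = \sqrt{-110 + \left(-131 + 2 \cdot 90\right)} = \sqrt{-110 + \left(-131 + 180\right)} = \sqrt{-110 + 49} = \sqrt{-61} = i \sqrt{61}$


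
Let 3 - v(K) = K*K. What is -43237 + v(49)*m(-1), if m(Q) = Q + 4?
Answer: -50431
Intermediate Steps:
m(Q) = 4 + Q
v(K) = 3 - K² (v(K) = 3 - K*K = 3 - K²)
-43237 + v(49)*m(-1) = -43237 + (3 - 1*49²)*(4 - 1) = -43237 + (3 - 1*2401)*3 = -43237 + (3 - 2401)*3 = -43237 - 2398*3 = -43237 - 7194 = -50431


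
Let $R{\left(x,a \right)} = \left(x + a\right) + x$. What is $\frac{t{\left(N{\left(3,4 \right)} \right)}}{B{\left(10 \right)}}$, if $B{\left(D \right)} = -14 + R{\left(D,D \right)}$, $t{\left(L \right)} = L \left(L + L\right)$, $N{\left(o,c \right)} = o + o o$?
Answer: $18$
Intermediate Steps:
$R{\left(x,a \right)} = a + 2 x$ ($R{\left(x,a \right)} = \left(a + x\right) + x = a + 2 x$)
$N{\left(o,c \right)} = o + o^{2}$
$t{\left(L \right)} = 2 L^{2}$ ($t{\left(L \right)} = L 2 L = 2 L^{2}$)
$B{\left(D \right)} = -14 + 3 D$ ($B{\left(D \right)} = -14 + \left(D + 2 D\right) = -14 + 3 D$)
$\frac{t{\left(N{\left(3,4 \right)} \right)}}{B{\left(10 \right)}} = \frac{2 \left(3 \left(1 + 3\right)\right)^{2}}{-14 + 3 \cdot 10} = \frac{2 \left(3 \cdot 4\right)^{2}}{-14 + 30} = \frac{2 \cdot 12^{2}}{16} = 2 \cdot 144 \cdot \frac{1}{16} = 288 \cdot \frac{1}{16} = 18$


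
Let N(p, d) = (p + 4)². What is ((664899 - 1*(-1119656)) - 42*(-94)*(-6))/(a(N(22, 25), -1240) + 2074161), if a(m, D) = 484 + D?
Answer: 1760867/2073405 ≈ 0.84926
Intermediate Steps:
N(p, d) = (4 + p)²
((664899 - 1*(-1119656)) - 42*(-94)*(-6))/(a(N(22, 25), -1240) + 2074161) = ((664899 - 1*(-1119656)) - 42*(-94)*(-6))/((484 - 1240) + 2074161) = ((664899 + 1119656) + 3948*(-6))/(-756 + 2074161) = (1784555 - 23688)/2073405 = 1760867*(1/2073405) = 1760867/2073405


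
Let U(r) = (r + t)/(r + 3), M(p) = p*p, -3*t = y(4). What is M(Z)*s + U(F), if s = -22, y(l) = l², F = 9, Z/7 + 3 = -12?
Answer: -8731789/36 ≈ -2.4255e+5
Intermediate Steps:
Z = -105 (Z = -21 + 7*(-12) = -21 - 84 = -105)
t = -16/3 (t = -⅓*4² = -⅓*16 = -16/3 ≈ -5.3333)
M(p) = p²
U(r) = (-16/3 + r)/(3 + r) (U(r) = (r - 16/3)/(r + 3) = (-16/3 + r)/(3 + r))
M(Z)*s + U(F) = (-105)²*(-22) + (-16/3 + 9)/(3 + 9) = 11025*(-22) + (11/3)/12 = -242550 + (1/12)*(11/3) = -242550 + 11/36 = -8731789/36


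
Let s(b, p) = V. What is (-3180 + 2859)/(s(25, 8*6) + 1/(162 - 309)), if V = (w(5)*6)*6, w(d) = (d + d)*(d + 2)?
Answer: -47187/370439 ≈ -0.12738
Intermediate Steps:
w(d) = 2*d*(2 + d) (w(d) = (2*d)*(2 + d) = 2*d*(2 + d))
V = 2520 (V = ((2*5*(2 + 5))*6)*6 = ((2*5*7)*6)*6 = (70*6)*6 = 420*6 = 2520)
s(b, p) = 2520
(-3180 + 2859)/(s(25, 8*6) + 1/(162 - 309)) = (-3180 + 2859)/(2520 + 1/(162 - 309)) = -321/(2520 + 1/(-147)) = -321/(2520 - 1/147) = -321/370439/147 = -321*147/370439 = -47187/370439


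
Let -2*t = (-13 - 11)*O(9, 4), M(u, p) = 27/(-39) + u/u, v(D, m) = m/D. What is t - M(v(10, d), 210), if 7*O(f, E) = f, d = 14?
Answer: 1376/91 ≈ 15.121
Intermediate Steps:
O(f, E) = f/7
M(u, p) = 4/13 (M(u, p) = 27*(-1/39) + 1 = -9/13 + 1 = 4/13)
t = 108/7 (t = -(-13 - 11)*(⅐)*9/2 = -(-12)*9/7 = -½*(-216/7) = 108/7 ≈ 15.429)
t - M(v(10, d), 210) = 108/7 - 1*4/13 = 108/7 - 4/13 = 1376/91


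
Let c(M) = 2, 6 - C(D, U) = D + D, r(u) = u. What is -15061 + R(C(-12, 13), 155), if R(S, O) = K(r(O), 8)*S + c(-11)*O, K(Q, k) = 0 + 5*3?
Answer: -14301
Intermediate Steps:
C(D, U) = 6 - 2*D (C(D, U) = 6 - (D + D) = 6 - 2*D)
K(Q, k) = 15 (K(Q, k) = 0 + 15 = 15)
R(S, O) = 2*O + 15*S (R(S, O) = 15*S + 2*O = 2*O + 15*S)
-15061 + R(C(-12, 13), 155) = -15061 + (2*155 + 15*(6 - 2*(-12))) = -15061 + (310 + 15*(6 + 24)) = -15061 + (310 + 15*30) = -15061 + (310 + 450) = -15061 + 760 = -14301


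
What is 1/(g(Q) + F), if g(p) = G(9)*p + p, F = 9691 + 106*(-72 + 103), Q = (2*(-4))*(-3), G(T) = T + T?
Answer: 1/13433 ≈ 7.4444e-5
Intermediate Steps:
G(T) = 2*T
Q = 24 (Q = -8*(-3) = 24)
F = 12977 (F = 9691 + 106*31 = 9691 + 3286 = 12977)
g(p) = 19*p (g(p) = (2*9)*p + p = 18*p + p = 19*p)
1/(g(Q) + F) = 1/(19*24 + 12977) = 1/(456 + 12977) = 1/13433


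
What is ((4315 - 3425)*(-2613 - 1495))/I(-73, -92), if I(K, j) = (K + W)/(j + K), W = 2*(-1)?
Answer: -8043464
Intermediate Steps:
W = -2
I(K, j) = (-2 + K)/(K + j) (I(K, j) = (K - 2)/(j + K) = (-2 + K)/(K + j))
((4315 - 3425)*(-2613 - 1495))/I(-73, -92) = ((4315 - 3425)*(-2613 - 1495))/(((-2 - 73)/(-73 - 92))) = (890*(-4108))/((-75/(-165))) = -3656120/((-1/165*(-75))) = -3656120/5/11 = -3656120*11/5 = -8043464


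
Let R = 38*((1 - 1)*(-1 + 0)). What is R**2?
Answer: 0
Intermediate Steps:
R = 0 (R = 38*(0*(-1)) = 38*0 = 0)
R**2 = 0**2 = 0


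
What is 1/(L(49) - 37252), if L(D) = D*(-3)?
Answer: -1/37399 ≈ -2.6739e-5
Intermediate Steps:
L(D) = -3*D
1/(L(49) - 37252) = 1/(-3*49 - 37252) = 1/(-147 - 37252) = 1/(-37399) = -1/37399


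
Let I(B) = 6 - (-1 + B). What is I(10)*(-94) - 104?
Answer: 178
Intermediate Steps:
I(B) = 7 - B (I(B) = 6 + (1 - B) = 7 - B)
I(10)*(-94) - 104 = (7 - 1*10)*(-94) - 104 = (7 - 10)*(-94) - 104 = -3*(-94) - 104 = 282 - 104 = 178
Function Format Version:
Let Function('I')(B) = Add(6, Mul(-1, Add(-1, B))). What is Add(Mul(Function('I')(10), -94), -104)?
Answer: 178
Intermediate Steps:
Function('I')(B) = Add(7, Mul(-1, B)) (Function('I')(B) = Add(6, Add(1, Mul(-1, B))) = Add(7, Mul(-1, B)))
Add(Mul(Function('I')(10), -94), -104) = Add(Mul(Add(7, Mul(-1, 10)), -94), -104) = Add(Mul(Add(7, -10), -94), -104) = Add(Mul(-3, -94), -104) = Add(282, -104) = 178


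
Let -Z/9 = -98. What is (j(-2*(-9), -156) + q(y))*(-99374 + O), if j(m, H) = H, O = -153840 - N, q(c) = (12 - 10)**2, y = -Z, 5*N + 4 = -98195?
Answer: 177516392/5 ≈ 3.5503e+7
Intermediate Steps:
N = -98199/5 (N = -4/5 + (1/5)*(-98195) = -4/5 - 19639 = -98199/5 ≈ -19640.)
Z = 882 (Z = -9*(-98) = 882)
y = -882 (y = -1*882 = -882)
q(c) = 4 (q(c) = 2**2 = 4)
O = -671001/5 (O = -153840 - 1*(-98199/5) = -153840 + 98199/5 = -671001/5 ≈ -1.3420e+5)
(j(-2*(-9), -156) + q(y))*(-99374 + O) = (-156 + 4)*(-99374 - 671001/5) = -152*(-1167871/5) = 177516392/5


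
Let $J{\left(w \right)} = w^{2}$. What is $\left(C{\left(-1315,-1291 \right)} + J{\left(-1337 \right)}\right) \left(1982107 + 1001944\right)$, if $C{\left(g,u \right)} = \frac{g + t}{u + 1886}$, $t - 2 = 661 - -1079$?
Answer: $\frac{453406932298726}{85} \approx 5.3342 \cdot 10^{12}$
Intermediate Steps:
$t = 1742$ ($t = 2 + \left(661 - -1079\right) = 2 + \left(661 + 1079\right) = 2 + 1740 = 1742$)
$C{\left(g,u \right)} = \frac{1742 + g}{1886 + u}$ ($C{\left(g,u \right)} = \frac{g + 1742}{u + 1886} = \frac{1742 + g}{1886 + u}$)
$\left(C{\left(-1315,-1291 \right)} + J{\left(-1337 \right)}\right) \left(1982107 + 1001944\right) = \left(\frac{1742 - 1315}{1886 - 1291} + \left(-1337\right)^{2}\right) \left(1982107 + 1001944\right) = \left(\frac{1}{595} \cdot 427 + 1787569\right) 2984051 = \left(\frac{61}{85} + 1787569\right) 2984051 = \frac{151943426}{85} \cdot 2984051 = \frac{453406932298726}{85}$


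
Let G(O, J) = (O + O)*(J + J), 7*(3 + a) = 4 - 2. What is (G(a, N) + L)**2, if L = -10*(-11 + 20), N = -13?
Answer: 128164/49 ≈ 2615.6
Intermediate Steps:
a = -19/7 (a = -3 + (4 - 2)/7 = -3 + (1/7)*2 = -3 + 2/7 = -19/7 ≈ -2.7143)
G(O, J) = 4*J*O (G(O, J) = (2*O)*(2*J) = 4*J*O)
L = -90 (L = -10*9 = -90)
(G(a, N) + L)**2 = (4*(-13)*(-19/7) - 90)**2 = (988/7 - 90)**2 = (358/7)**2 = 128164/49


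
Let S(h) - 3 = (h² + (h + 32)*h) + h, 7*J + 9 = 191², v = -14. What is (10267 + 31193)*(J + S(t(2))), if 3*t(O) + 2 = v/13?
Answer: 762420281260/3549 ≈ 2.1483e+8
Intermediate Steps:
J = 36472/7 (J = -9/7 + (⅐)*191² = -9/7 + (⅐)*36481 = -9/7 + 36481/7 = 36472/7 ≈ 5210.3)
t(O) = -40/39 (t(O) = -⅔ + (-14/13)/3 = -⅔ + (-14*1/13)/3 = -⅔ + (⅓)*(-14/13) = -⅔ - 14/39 = -40/39)
S(h) = 3 + h + h² + h*(32 + h) (S(h) = 3 + ((h² + (h + 32)*h) + h) = 3 + ((h² + (32 + h)*h) + h) = 3 + ((h² + h*(32 + h)) + h) = 3 + (h + h² + h*(32 + h)) = 3 + h + h² + h*(32 + h))
(10267 + 31193)*(J + S(t(2))) = (10267 + 31193)*(36472/7 + (3 + 2*(-40/39)² + 33*(-40/39))) = 41460*(36472/7 + (3 + 2*(1600/1521) - 440/13)) = 41460*(36472/7 + (3 + 3200/1521 - 440/13)) = 41460*(36472/7 - 43717/1521) = 41460*(55167893/10647) = 762420281260/3549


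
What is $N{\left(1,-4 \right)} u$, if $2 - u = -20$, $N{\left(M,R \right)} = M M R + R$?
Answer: $-176$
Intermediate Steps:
$N{\left(M,R \right)} = R + R M^{2}$ ($N{\left(M,R \right)} = M^{2} R + R = R M^{2} + R = R + R M^{2}$)
$u = 22$ ($u = 2 - -20 = 2 + 20 = 22$)
$N{\left(1,-4 \right)} u = - 4 \left(1 + 1^{2}\right) 22 = - 4 \left(1 + 1\right) 22 = \left(-4\right) 2 \cdot 22 = \left(-8\right) 22 = -176$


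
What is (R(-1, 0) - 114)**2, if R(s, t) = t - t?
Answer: 12996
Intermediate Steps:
R(s, t) = 0
(R(-1, 0) - 114)**2 = (0 - 114)**2 = (-114)**2 = 12996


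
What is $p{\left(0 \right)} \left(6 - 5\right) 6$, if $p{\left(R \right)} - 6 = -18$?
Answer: $-72$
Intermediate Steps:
$p{\left(R \right)} = -12$ ($p{\left(R \right)} = 6 - 18 = -12$)
$p{\left(0 \right)} \left(6 - 5\right) 6 = - 12 \left(6 - 5\right) 6 = - 12 \cdot 1 \cdot 6 = \left(-12\right) 6 = -72$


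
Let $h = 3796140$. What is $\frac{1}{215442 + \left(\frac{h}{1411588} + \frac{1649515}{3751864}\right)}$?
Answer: $\frac{1324021550008}{285253993535969731} \approx 4.6416 \cdot 10^{-6}$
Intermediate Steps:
$\frac{1}{215442 + \left(\frac{h}{1411588} + \frac{1649515}{3751864}\right)} = \frac{1}{215442 + \left(\frac{3796140}{1411588} + \frac{1649515}{3751864}\right)} = \frac{1}{215442 + \left(3796140 \cdot \frac{1}{1411588} + 1649515 \cdot \frac{1}{3751864}\right)} = \frac{1}{215442 + \left(\frac{949035}{352897} + \frac{1649515}{3751864}\right)} = \frac{1}{215442 + \frac{4142759146195}{1324021550008}} = \frac{1}{\frac{285253993535969731}{1324021550008}} = \frac{1324021550008}{285253993535969731}$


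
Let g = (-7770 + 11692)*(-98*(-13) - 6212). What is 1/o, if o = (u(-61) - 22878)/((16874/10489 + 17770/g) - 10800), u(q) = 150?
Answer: 1096785906341033/2308468673224656 ≈ 0.47511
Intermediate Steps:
g = -19366836 (g = 3922*(1274 - 6212) = 3922*(-4938) = -19366836)
o = 2308468673224656/1096785906341033 (o = (150 - 22878)/((16874/10489 + 17770/(-19366836)) - 10800) = -22728/((16874*(1/10489) + 17770*(-1/19366836)) - 10800) = -22728/((16874/10489 - 8885/9683418) - 10800) = -22728/(163304800567/101569371402 - 10800) = -22728/(-1096785906341033/101569371402) = -22728*(-101569371402/1096785906341033) = 2308468673224656/1096785906341033 ≈ 2.1048)
1/o = 1/(2308468673224656/1096785906341033) = 1096785906341033/2308468673224656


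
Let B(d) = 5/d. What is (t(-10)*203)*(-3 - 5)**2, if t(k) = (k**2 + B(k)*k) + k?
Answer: 1234240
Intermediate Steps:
t(k) = 5 + k + k**2 (t(k) = (k**2 + (5/k)*k) + k = (k**2 + 5) + k = (5 + k**2) + k = 5 + k + k**2)
(t(-10)*203)*(-3 - 5)**2 = ((5 - 10*(1 - 10))*203)*(-3 - 5)**2 = ((5 - 10*(-9))*203)*(-8)**2 = ((5 + 90)*203)*64 = (95*203)*64 = 19285*64 = 1234240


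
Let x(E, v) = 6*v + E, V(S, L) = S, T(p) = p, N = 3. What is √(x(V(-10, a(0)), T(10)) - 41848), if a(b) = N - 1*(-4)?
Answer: I*√41798 ≈ 204.45*I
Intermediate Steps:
a(b) = 7 (a(b) = 3 - 1*(-4) = 3 + 4 = 7)
x(E, v) = E + 6*v
√(x(V(-10, a(0)), T(10)) - 41848) = √((-10 + 6*10) - 41848) = √((-10 + 60) - 41848) = √(50 - 41848) = √(-41798) = I*√41798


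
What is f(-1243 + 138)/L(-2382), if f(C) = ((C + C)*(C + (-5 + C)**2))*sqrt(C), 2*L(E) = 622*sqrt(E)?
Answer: -1360249475*sqrt(2632110)/370401 ≈ -5.9580e+6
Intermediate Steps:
L(E) = 311*sqrt(E) (L(E) = (622*sqrt(E))/2 = 311*sqrt(E))
f(C) = 2*C**(3/2)*(C + (-5 + C)**2) (f(C) = ((2*C)*(C + (-5 + C)**2))*sqrt(C) = (2*C*(C + (-5 + C)**2))*sqrt(C) = 2*C**(3/2)*(C + (-5 + C)**2))
f(-1243 + 138)/L(-2382) = (2*(-1243 + 138)**(3/2)*((-1243 + 138) + (-5 + (-1243 + 138))**2))/((311*sqrt(-2382))) = (2*(-1105)**(3/2)*(-1105 + (-5 - 1105)**2))/((311*(I*sqrt(2382)))) = (2*(-1105*I*sqrt(1105))*(-1105 + (-1110)**2))/((311*I*sqrt(2382))) = (2*(-1105*I*sqrt(1105))*(-1105 + 1232100))*(-I*sqrt(2382)/740802) = (2*(-1105*I*sqrt(1105))*1230995)*(-I*sqrt(2382)/740802) = (-2720498950*I*sqrt(1105))*(-I*sqrt(2382)/740802) = -1360249475*sqrt(2632110)/370401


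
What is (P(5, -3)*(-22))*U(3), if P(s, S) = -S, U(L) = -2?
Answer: 132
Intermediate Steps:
(P(5, -3)*(-22))*U(3) = (-1*(-3)*(-22))*(-2) = (3*(-22))*(-2) = -66*(-2) = 132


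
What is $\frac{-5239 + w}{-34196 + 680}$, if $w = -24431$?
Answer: $\frac{4945}{5586} \approx 0.88525$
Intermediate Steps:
$\frac{-5239 + w}{-34196 + 680} = \frac{-5239 - 24431}{-34196 + 680} = - \frac{29670}{-33516} = \left(-29670\right) \left(- \frac{1}{33516}\right) = \frac{4945}{5586}$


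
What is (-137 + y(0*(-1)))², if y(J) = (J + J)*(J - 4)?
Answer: 18769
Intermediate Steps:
y(J) = 2*J*(-4 + J) (y(J) = (2*J)*(-4 + J) = 2*J*(-4 + J))
(-137 + y(0*(-1)))² = (-137 + 2*(0*(-1))*(-4 + 0*(-1)))² = (-137 + 2*0*(-4 + 0))² = (-137 + 2*0*(-4))² = (-137 + 0)² = (-137)² = 18769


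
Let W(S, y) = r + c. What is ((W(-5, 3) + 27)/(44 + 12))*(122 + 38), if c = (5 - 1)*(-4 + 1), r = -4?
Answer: 220/7 ≈ 31.429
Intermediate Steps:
c = -12 (c = 4*(-3) = -12)
W(S, y) = -16 (W(S, y) = -4 - 12 = -16)
((W(-5, 3) + 27)/(44 + 12))*(122 + 38) = ((-16 + 27)/(44 + 12))*(122 + 38) = (11/56)*160 = 220/7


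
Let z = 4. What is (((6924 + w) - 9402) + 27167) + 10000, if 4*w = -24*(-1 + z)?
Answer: 34671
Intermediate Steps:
w = -18 (w = (-24*(-1 + 4))/4 = (-24*3)/4 = (¼)*(-72) = -18)
(((6924 + w) - 9402) + 27167) + 10000 = (((6924 - 18) - 9402) + 27167) + 10000 = ((6906 - 9402) + 27167) + 10000 = (-2496 + 27167) + 10000 = 24671 + 10000 = 34671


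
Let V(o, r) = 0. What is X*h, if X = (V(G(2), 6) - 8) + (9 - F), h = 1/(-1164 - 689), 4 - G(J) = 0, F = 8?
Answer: 7/1853 ≈ 0.0037777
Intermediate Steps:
G(J) = 4 (G(J) = 4 - 1*0 = 4 + 0 = 4)
h = -1/1853 (h = 1/(-1853) = -1/1853 ≈ -0.00053967)
X = -7 (X = (0 - 8) + (9 - 1*8) = -8 + (9 - 8) = -8 + 1 = -7)
X*h = -7*(-1/1853) = 7/1853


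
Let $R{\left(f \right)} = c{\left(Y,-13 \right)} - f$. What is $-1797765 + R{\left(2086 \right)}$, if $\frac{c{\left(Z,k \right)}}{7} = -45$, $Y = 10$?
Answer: $-1800166$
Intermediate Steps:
$c{\left(Z,k \right)} = -315$ ($c{\left(Z,k \right)} = 7 \left(-45\right) = -315$)
$R{\left(f \right)} = -315 - f$
$-1797765 + R{\left(2086 \right)} = -1797765 - 2401 = -1800166$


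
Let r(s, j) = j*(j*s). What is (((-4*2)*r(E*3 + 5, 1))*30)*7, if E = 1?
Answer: -13440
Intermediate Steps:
r(s, j) = s*j**2
(((-4*2)*r(E*3 + 5, 1))*30)*7 = (((-4*2)*((1*3 + 5)*1**2))*30)*7 = (-8*(3 + 5)*30)*7 = (-64*30)*7 = (-8*8*30)*7 = -64*30*7 = -1920*7 = -13440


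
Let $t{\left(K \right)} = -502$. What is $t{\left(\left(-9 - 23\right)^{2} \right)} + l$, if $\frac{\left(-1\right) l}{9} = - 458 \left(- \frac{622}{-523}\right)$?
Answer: $\frac{2301338}{523} \approx 4400.3$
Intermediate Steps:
$l = \frac{2563884}{523}$ ($l = - 9 \left(- 458 \left(- \frac{622}{-523}\right)\right) = - 9 \left(- 458 \left(\left(-622\right) \left(- \frac{1}{523}\right)\right)\right) = - 9 \left(\left(-458\right) \frac{622}{523}\right) = \left(-9\right) \left(- \frac{284876}{523}\right) = \frac{2563884}{523} \approx 4902.3$)
$t{\left(\left(-9 - 23\right)^{2} \right)} + l = -502 + \frac{2563884}{523} = \frac{2301338}{523}$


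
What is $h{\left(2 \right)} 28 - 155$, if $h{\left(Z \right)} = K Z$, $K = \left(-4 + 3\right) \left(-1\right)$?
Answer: $-99$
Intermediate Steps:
$K = 1$ ($K = \left(-1\right) \left(-1\right) = 1$)
$h{\left(Z \right)} = Z$ ($h{\left(Z \right)} = 1 Z = Z$)
$h{\left(2 \right)} 28 - 155 = 2 \cdot 28 - 155 = 56 - 155 = -99$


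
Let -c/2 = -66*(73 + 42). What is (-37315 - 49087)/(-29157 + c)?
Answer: 86402/13977 ≈ 6.1817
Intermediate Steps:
c = 15180 (c = -(-132)*(73 + 42) = -(-132)*115 = -2*(-7590) = 15180)
(-37315 - 49087)/(-29157 + c) = (-37315 - 49087)/(-29157 + 15180) = -86402/(-13977) = -86402*(-1/13977) = 86402/13977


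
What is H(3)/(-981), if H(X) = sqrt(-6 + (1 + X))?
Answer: -I*sqrt(2)/981 ≈ -0.0014416*I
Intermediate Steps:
H(X) = sqrt(-5 + X)
H(3)/(-981) = sqrt(-5 + 3)/(-981) = sqrt(-2)*(-1/981) = (I*sqrt(2))*(-1/981) = -I*sqrt(2)/981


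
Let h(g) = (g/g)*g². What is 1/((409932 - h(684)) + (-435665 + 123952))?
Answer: -1/369637 ≈ -2.7054e-6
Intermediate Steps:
h(g) = g² (h(g) = 1*g² = g²)
1/((409932 - h(684)) + (-435665 + 123952)) = 1/((409932 - 1*684²) + (-435665 + 123952)) = 1/((409932 - 1*467856) - 311713) = 1/((409932 - 467856) - 311713) = 1/(-57924 - 311713) = 1/(-369637) = -1/369637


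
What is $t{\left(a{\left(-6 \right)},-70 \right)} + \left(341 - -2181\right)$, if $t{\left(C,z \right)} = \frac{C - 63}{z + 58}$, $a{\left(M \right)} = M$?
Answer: $\frac{10111}{4} \approx 2527.8$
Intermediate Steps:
$t{\left(C,z \right)} = \frac{-63 + C}{58 + z}$
$t{\left(a{\left(-6 \right)},-70 \right)} + \left(341 - -2181\right) = \frac{-63 - 6}{58 - 70} + \left(341 - -2181\right) = \frac{1}{-12} \left(-69\right) + \left(341 + 2181\right) = \left(- \frac{1}{12}\right) \left(-69\right) + 2522 = \frac{23}{4} + 2522 = \frac{10111}{4}$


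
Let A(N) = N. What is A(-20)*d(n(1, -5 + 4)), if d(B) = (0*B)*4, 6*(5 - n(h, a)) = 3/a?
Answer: 0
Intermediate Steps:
n(h, a) = 5 - 1/(2*a)
d(B) = 0 (d(B) = 0*4 = 0)
A(-20)*d(n(1, -5 + 4)) = -20*0 = 0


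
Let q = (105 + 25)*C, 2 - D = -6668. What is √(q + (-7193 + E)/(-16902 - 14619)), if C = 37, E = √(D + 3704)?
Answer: √(4779314981763 - 31521*√10374)/31521 ≈ 69.356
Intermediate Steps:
D = 6670 (D = 2 - 1*(-6668) = 2 + 6668 = 6670)
E = √10374 (E = √(6670 + 3704) = √10374 ≈ 101.85)
q = 4810 (q = (105 + 25)*37 = 130*37 = 4810)
√(q + (-7193 + E)/(-16902 - 14619)) = √(4810 + (-7193 + √10374)/(-16902 - 14619)) = √(4810 + (-7193 + √10374)/(-31521)) = √(4810 + (-7193 + √10374)*(-1/31521)) = √(4810 + (7193/31521 - √10374/31521)) = √(151623203/31521 - √10374/31521)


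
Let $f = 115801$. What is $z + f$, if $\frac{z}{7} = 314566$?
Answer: $2317763$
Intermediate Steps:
$z = 2201962$ ($z = 7 \cdot 314566 = 2201962$)
$z + f = 2201962 + 115801 = 2317763$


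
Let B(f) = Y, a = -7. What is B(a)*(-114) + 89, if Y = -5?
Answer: 659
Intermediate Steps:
B(f) = -5
B(a)*(-114) + 89 = -5*(-114) + 89 = 570 + 89 = 659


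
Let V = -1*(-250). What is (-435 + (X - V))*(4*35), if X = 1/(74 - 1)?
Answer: -7000560/73 ≈ -95898.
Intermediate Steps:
X = 1/73 ≈ 0.013699
V = 250
(-435 + (X - V))*(4*35) = (-435 + (1/73 - 1*250))*(4*35) = (-435 + (1/73 - 250))*140 = (-435 - 18249/73)*140 = -50004/73*140 = -7000560/73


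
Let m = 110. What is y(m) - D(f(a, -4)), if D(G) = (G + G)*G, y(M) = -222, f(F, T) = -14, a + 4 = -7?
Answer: -614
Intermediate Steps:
a = -11 (a = -4 - 7 = -11)
D(G) = 2*G² (D(G) = (2*G)*G = 2*G²)
y(m) - D(f(a, -4)) = -222 - 2*(-14)² = -222 - 2*196 = -222 - 1*392 = -222 - 392 = -614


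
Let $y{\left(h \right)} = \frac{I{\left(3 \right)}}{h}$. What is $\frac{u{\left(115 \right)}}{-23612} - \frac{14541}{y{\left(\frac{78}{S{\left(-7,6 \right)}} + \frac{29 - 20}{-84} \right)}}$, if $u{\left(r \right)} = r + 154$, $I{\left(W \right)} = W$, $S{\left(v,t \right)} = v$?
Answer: $\frac{321883144}{5903} \approx 54529.0$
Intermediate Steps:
$u{\left(r \right)} = 154 + r$
$y{\left(h \right)} = \frac{3}{h}$
$\frac{u{\left(115 \right)}}{-23612} - \frac{14541}{y{\left(\frac{78}{S{\left(-7,6 \right)}} + \frac{29 - 20}{-84} \right)}} = \frac{154 + 115}{-23612} - \frac{14541}{3 \frac{1}{\frac{78}{-7} + \frac{29 - 20}{-84}}} = 269 \left(- \frac{1}{23612}\right) - \frac{14541}{3 \frac{1}{78 \left(- \frac{1}{7}\right) + 9 \left(- \frac{1}{84}\right)}} = - \frac{269}{23612} - \frac{14541}{3 \frac{1}{- \frac{78}{7} - \frac{3}{28}}} = - \frac{269}{23612} - \frac{14541}{3 \frac{1}{- \frac{45}{4}}} = - \frac{269}{23612} - \frac{14541}{3 \left(- \frac{4}{45}\right)} = - \frac{269}{23612} - \frac{14541}{- \frac{4}{15}} = - \frac{269}{23612} - - \frac{218115}{4} = - \frac{269}{23612} + \frac{218115}{4} = \frac{321883144}{5903}$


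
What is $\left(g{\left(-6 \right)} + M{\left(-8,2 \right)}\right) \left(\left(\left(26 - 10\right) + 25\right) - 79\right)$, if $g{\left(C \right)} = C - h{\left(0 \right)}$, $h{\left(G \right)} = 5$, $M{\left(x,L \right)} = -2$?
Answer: $494$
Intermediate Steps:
$g{\left(C \right)} = -5 + C$ ($g{\left(C \right)} = C - 5 = -5 + C$)
$\left(g{\left(-6 \right)} + M{\left(-8,2 \right)}\right) \left(\left(\left(26 - 10\right) + 25\right) - 79\right) = \left(\left(-5 - 6\right) - 2\right) \left(\left(\left(26 - 10\right) + 25\right) - 79\right) = \left(-11 - 2\right) \left(\left(16 + 25\right) - 79\right) = - 13 \left(41 - 79\right) = \left(-13\right) \left(-38\right) = 494$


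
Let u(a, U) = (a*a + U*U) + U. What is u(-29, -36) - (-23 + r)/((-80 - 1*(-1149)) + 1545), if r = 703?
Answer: 2745667/1307 ≈ 2100.7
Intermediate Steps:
u(a, U) = U + U² + a² (u(a, U) = (a² + U²) + U = (U² + a²) + U = U + U² + a²)
u(-29, -36) - (-23 + r)/((-80 - 1*(-1149)) + 1545) = (-36 + (-36)² + (-29)²) - (-23 + 703)/((-80 - 1*(-1149)) + 1545) = (-36 + 1296 + 841) - 680/((-80 + 1149) + 1545) = 2101 - 680/(1069 + 1545) = 2101 - 680/2614 = 2101 - 1*340/1307 = 2101 - 340/1307 = 2745667/1307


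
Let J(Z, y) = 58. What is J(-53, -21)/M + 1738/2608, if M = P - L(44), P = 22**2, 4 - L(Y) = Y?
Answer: 132747/170824 ≈ 0.77710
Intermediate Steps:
L(Y) = 4 - Y
P = 484
M = 524 (M = 484 - (4 - 1*44) = 484 - (4 - 44) = 484 - 1*(-40) = 484 + 40 = 524)
J(-53, -21)/M + 1738/2608 = 58/524 + 1738/2608 = 58*(1/524) + 1738*(1/2608) = 29/262 + 869/1304 = 132747/170824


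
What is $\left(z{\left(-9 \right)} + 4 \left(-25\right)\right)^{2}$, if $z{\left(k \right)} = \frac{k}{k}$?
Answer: $9801$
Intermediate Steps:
$z{\left(k \right)} = 1$
$\left(z{\left(-9 \right)} + 4 \left(-25\right)\right)^{2} = \left(1 + 4 \left(-25\right)\right)^{2} = \left(1 - 100\right)^{2} = \left(-99\right)^{2} = 9801$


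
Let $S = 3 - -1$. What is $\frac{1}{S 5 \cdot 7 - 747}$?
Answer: $- \frac{1}{607} \approx -0.0016474$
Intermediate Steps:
$S = 4$ ($S = 3 + 1 = 4$)
$\frac{1}{S 5 \cdot 7 - 747} = \frac{1}{4 \cdot 5 \cdot 7 - 747} = \frac{1}{20 \cdot 7 - 747} = \frac{1}{140 - 747} = \frac{1}{-607} = - \frac{1}{607}$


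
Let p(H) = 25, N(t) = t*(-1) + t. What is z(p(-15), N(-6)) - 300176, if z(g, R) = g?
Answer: -300151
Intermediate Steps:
N(t) = 0 (N(t) = -t + t = 0)
z(p(-15), N(-6)) - 300176 = 25 - 300176 = -300151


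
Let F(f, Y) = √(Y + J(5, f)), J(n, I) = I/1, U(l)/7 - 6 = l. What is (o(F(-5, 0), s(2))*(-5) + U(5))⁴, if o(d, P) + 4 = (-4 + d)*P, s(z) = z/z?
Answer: 177137596 - 31739760*I*√5 ≈ 1.7714e+8 - 7.0972e+7*I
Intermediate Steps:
U(l) = 42 + 7*l
J(n, I) = I (J(n, I) = I*1 = I)
s(z) = 1
F(f, Y) = √(Y + f)
o(d, P) = -4 + P*(-4 + d) (o(d, P) = -4 + (-4 + d)*P = -4 + P*(-4 + d))
(o(F(-5, 0), s(2))*(-5) + U(5))⁴ = ((-4 - 4*1 + 1*√(0 - 5))*(-5) + (42 + 7*5))⁴ = ((-4 - 4 + 1*√(-5))*(-5) + (42 + 35))⁴ = ((-4 - 4 + 1*(I*√5))*(-5) + 77)⁴ = ((-4 - 4 + I*√5)*(-5) + 77)⁴ = ((-8 + I*√5)*(-5) + 77)⁴ = ((40 - 5*I*√5) + 77)⁴ = (117 - 5*I*√5)⁴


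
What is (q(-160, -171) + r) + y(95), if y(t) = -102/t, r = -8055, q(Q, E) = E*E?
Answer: 2012568/95 ≈ 21185.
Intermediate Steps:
q(Q, E) = E²
(q(-160, -171) + r) + y(95) = ((-171)² - 8055) - 102/95 = (29241 - 8055) - 102*1/95 = 21186 - 102/95 = 2012568/95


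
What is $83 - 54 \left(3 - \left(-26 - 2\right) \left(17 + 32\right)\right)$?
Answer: $-74167$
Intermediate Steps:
$83 - 54 \left(3 - \left(-26 - 2\right) \left(17 + 32\right)\right) = 83 - 54 \left(3 - \left(-28\right) 49\right) = 83 - 54 \left(3 - -1372\right) = 83 - 54 \left(3 + 1372\right) = 83 - 74250 = -74167$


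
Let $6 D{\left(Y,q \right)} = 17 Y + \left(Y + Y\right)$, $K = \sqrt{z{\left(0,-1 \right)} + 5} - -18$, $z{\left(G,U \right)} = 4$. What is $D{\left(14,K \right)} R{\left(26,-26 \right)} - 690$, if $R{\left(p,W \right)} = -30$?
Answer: $-2020$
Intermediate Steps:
$K = 21$ ($K = \sqrt{4 + 5} - -18 = \sqrt{9} + 18 = 3 + 18 = 21$)
$D{\left(Y,q \right)} = \frac{19 Y}{6}$ ($D{\left(Y,q \right)} = \frac{17 Y + \left(Y + Y\right)}{6} = \frac{17 Y + 2 Y}{6} = \frac{19 Y}{6}$)
$D{\left(14,K \right)} R{\left(26,-26 \right)} - 690 = \frac{19}{6} \cdot 14 \left(-30\right) - 690 = \frac{133}{3} \left(-30\right) - 690 = -1330 - 690 = -2020$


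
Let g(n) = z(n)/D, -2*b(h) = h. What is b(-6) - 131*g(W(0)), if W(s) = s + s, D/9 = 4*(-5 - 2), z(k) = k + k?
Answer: 3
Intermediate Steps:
b(h) = -h/2
z(k) = 2*k
D = -252 (D = 9*(4*(-5 - 2)) = 9*(4*(-7)) = 9*(-28) = -252)
W(s) = 2*s
g(n) = -n/126 (g(n) = (2*n)/(-252) = (2*n)*(-1/252) = -n/126)
b(-6) - 131*g(W(0)) = -½*(-6) - (-131)*2*0/126 = 3 - (-131)*0/126 = 3 - 131*0 = 3 + 0 = 3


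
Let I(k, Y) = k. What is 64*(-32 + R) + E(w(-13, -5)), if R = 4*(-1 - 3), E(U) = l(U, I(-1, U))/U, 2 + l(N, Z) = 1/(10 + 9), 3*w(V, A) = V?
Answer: -758673/247 ≈ -3071.6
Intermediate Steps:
w(V, A) = V/3
l(N, Z) = -37/19 (l(N, Z) = -2 + 1/(10 + 9) = -2 + 1/19 = -37/19)
E(U) = -37/(19*U)
R = -16 (R = 4*(-4) = -16)
64*(-32 + R) + E(w(-13, -5)) = 64*(-32 - 16) - 37/(19*((1/3)*(-13))) = 64*(-48) - 37/(19*(-13/3)) = -3072 - 37/19*(-3/13) = -3072 + 111/247 = -758673/247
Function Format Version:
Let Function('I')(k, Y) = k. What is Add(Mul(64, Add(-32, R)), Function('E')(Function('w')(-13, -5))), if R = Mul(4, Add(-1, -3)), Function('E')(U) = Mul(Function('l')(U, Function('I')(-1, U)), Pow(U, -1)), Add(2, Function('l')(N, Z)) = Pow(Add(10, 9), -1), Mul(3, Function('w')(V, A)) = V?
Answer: Rational(-758673, 247) ≈ -3071.6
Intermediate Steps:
Function('w')(V, A) = Mul(Rational(1, 3), V)
Function('l')(N, Z) = Rational(-37, 19) (Function('l')(N, Z) = Add(-2, Pow(Add(10, 9), -1)) = Add(-2, Pow(19, -1)) = Add(-2, Rational(1, 19)) = Rational(-37, 19))
Function('E')(U) = Mul(Rational(-37, 19), Pow(U, -1))
R = -16 (R = Mul(4, -4) = -16)
Add(Mul(64, Add(-32, R)), Function('E')(Function('w')(-13, -5))) = Add(Mul(64, Add(-32, -16)), Mul(Rational(-37, 19), Pow(Mul(Rational(1, 3), -13), -1))) = Add(Mul(64, -48), Mul(Rational(-37, 19), Pow(Rational(-13, 3), -1))) = Add(-3072, Mul(Rational(-37, 19), Rational(-3, 13))) = Add(-3072, Rational(111, 247)) = Rational(-758673, 247)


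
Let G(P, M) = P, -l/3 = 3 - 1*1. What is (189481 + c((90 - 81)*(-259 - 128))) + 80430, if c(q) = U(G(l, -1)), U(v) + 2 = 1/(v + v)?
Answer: 3238907/12 ≈ 2.6991e+5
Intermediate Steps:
l = -6 (l = -3*(3 - 1*1) = -3*(3 - 1) = -3*2 = -6)
U(v) = -2 + 1/(2*v) (U(v) = -2 + 1/(v + v) = -2 + 1/(2*v))
c(q) = -25/12 (c(q) = -2 + (1/2)/(-6) = -2 + (1/2)*(-1/6) = -2 - 1/12 = -25/12)
(189481 + c((90 - 81)*(-259 - 128))) + 80430 = (189481 - 25/12) + 80430 = 2273747/12 + 80430 = 3238907/12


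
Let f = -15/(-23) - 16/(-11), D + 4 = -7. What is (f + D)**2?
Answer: 5062500/64009 ≈ 79.090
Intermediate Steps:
D = -11 (D = -4 - 7 = -11)
f = 533/253 (f = -15*(-1/23) - 16*(-1/11) = 15/23 + 16/11 = 533/253 ≈ 2.1067)
(f + D)**2 = (533/253 - 11)**2 = (-2250/253)**2 = 5062500/64009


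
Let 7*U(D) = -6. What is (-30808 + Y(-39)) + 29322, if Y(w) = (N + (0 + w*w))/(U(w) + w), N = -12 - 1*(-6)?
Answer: -141733/93 ≈ -1524.0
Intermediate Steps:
N = -6 (N = -12 + 6 = -6)
U(D) = -6/7 (U(D) = (⅐)*(-6) = -6/7)
Y(w) = (-6 + w²)/(-6/7 + w) (Y(w) = (-6 + (0 + w*w))/(-6/7 + w) = (-6 + (0 + w²))/(-6/7 + w) = (-6 + w²)/(-6/7 + w))
(-30808 + Y(-39)) + 29322 = (-30808 + 7*(-6 + (-39)²)/(-6 + 7*(-39))) + 29322 = (-30808 + 7*(-6 + 1521)/(-6 - 273)) + 29322 = (-30808 + 7*1515/(-279)) + 29322 = (-30808 + 7*(-1/279)*1515) + 29322 = (-30808 - 3535/93) + 29322 = -2868679/93 + 29322 = -141733/93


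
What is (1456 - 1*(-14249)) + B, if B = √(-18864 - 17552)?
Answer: 15705 + 8*I*√569 ≈ 15705.0 + 190.83*I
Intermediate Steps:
B = 8*I*√569 (B = √(-36416) = 8*I*√569 ≈ 190.83*I)
(1456 - 1*(-14249)) + B = (1456 - 1*(-14249)) + 8*I*√569 = (1456 + 14249) + 8*I*√569 = 15705 + 8*I*√569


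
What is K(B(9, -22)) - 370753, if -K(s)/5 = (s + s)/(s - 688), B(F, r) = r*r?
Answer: -18907193/51 ≈ -3.7073e+5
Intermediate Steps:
B(F, r) = r**2
K(s) = -10*s/(-688 + s) (K(s) = -5*(s + s)/(s - 688) = -5*2*s/(-688 + s) = -10*s/(-688 + s))
K(B(9, -22)) - 370753 = -10*(-22)**2/(-688 + (-22)**2) - 370753 = -10*484/(-688 + 484) - 370753 = -10*484/(-204) - 370753 = -10*484*(-1/204) - 370753 = 1210/51 - 370753 = -18907193/51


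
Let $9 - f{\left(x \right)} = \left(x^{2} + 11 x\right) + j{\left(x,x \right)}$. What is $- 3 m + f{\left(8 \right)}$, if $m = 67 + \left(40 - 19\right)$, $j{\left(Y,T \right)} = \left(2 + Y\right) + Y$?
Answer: $-425$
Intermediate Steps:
$j{\left(Y,T \right)} = 2 + 2 Y$
$f{\left(x \right)} = 7 - x^{2} - 13 x$ ($f{\left(x \right)} = 9 - \left(\left(x^{2} + 11 x\right) + \left(2 + 2 x\right)\right) = 9 - \left(2 + x^{2} + 13 x\right) = 7 - x^{2} - 13 x$)
$m = 88$ ($m = 67 + \left(40 - 19\right) = 67 + 21 = 88$)
$- 3 m + f{\left(8 \right)} = \left(-3\right) 88 - 161 = -264 - 161 = -425$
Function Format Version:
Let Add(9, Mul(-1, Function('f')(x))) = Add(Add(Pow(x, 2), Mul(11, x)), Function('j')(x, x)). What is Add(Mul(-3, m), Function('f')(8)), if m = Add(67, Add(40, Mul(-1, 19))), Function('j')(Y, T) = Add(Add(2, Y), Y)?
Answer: -425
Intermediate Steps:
Function('j')(Y, T) = Add(2, Mul(2, Y))
Function('f')(x) = Add(7, Mul(-1, Pow(x, 2)), Mul(-13, x)) (Function('f')(x) = Add(9, Mul(-1, Add(Add(Pow(x, 2), Mul(11, x)), Add(2, Mul(2, x))))) = Add(9, Mul(-1, Add(2, Pow(x, 2), Mul(13, x)))) = Add(9, Add(-2, Mul(-1, Pow(x, 2)), Mul(-13, x))) = Add(7, Mul(-1, Pow(x, 2)), Mul(-13, x)))
m = 88 (m = Add(67, Add(40, -19)) = Add(67, 21) = 88)
Add(Mul(-3, m), Function('f')(8)) = Add(Mul(-3, 88), Add(7, Mul(-1, Pow(8, 2)), Mul(-13, 8))) = Add(-264, Add(7, Mul(-1, 64), -104)) = Add(-264, Add(7, -64, -104)) = Add(-264, -161) = -425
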